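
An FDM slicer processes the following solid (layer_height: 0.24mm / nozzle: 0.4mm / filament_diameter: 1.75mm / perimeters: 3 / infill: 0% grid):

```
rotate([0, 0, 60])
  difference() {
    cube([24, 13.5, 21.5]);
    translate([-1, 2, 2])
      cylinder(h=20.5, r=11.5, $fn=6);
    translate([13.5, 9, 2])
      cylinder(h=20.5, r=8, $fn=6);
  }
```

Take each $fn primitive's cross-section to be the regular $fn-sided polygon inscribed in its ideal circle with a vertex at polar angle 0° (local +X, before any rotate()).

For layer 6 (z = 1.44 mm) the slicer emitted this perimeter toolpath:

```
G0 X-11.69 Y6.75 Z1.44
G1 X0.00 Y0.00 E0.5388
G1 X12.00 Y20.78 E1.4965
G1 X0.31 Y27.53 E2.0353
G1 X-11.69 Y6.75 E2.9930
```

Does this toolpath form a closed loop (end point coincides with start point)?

yes

Start point (G0): (-11.69, 6.75). End point (last G1): the path returns to the start — closed.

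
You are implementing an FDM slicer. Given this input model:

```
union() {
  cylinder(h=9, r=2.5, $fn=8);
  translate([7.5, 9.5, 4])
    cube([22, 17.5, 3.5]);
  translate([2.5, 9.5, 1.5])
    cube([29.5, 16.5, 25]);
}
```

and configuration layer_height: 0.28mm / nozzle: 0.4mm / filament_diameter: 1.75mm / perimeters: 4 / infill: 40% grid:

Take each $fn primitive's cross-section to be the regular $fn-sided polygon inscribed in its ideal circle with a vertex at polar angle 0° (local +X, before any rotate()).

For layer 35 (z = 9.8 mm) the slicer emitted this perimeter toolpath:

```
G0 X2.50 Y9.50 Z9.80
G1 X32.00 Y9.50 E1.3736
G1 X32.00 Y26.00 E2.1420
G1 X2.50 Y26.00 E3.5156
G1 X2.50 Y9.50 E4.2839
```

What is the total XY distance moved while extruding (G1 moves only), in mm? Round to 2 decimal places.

Sum the Euclidean lengths of each G1 segment: total = 92.00 mm.

92.00 mm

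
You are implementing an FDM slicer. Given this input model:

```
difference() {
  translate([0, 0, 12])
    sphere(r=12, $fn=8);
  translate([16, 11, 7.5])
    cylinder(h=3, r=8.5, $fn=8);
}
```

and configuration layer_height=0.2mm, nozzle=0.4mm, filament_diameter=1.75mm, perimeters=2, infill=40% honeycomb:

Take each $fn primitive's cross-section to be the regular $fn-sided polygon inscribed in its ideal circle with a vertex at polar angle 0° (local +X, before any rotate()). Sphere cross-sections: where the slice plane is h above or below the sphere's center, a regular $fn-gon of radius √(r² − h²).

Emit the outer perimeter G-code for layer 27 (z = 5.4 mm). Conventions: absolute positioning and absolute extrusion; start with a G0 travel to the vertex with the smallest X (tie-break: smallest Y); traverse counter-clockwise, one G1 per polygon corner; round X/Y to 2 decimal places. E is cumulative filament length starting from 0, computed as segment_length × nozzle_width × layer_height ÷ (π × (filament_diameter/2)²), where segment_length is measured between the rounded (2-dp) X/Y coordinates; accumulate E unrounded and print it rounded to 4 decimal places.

At z = 5.4 mm: the sphere: section is a regular 8-gon, circumradius = √(r²−h²) = √(12²−6.6²) = 10.022; the cylinder at (16, 11) does not reach this height (z outside [7.5, 10.5]); Subtracting the remaining from the first: none of the subtracted shapes is present at this height, so the r=12 sphere is unchanged — 1 connected region. The outline is a single polygon with 8 vertices. Extrusion per mm of travel: 0.4 × 0.2 / (π × 0.875²) = 0.033260. Accumulating E over each segment gives final E = 2.0413.

G0 X-10.02 Y0.00 Z5.40
G1 X-7.09 Y-7.09 E0.2552
G1 X0.00 Y-10.02 E0.5103
G1 X7.09 Y-7.09 E0.7655
G1 X10.02 Y0.00 E1.0206
G1 X7.09 Y7.09 E1.2758
G1 X0.00 Y10.02 E1.5309
G1 X-7.09 Y7.09 E1.7861
G1 X-10.02 Y0.00 E2.0413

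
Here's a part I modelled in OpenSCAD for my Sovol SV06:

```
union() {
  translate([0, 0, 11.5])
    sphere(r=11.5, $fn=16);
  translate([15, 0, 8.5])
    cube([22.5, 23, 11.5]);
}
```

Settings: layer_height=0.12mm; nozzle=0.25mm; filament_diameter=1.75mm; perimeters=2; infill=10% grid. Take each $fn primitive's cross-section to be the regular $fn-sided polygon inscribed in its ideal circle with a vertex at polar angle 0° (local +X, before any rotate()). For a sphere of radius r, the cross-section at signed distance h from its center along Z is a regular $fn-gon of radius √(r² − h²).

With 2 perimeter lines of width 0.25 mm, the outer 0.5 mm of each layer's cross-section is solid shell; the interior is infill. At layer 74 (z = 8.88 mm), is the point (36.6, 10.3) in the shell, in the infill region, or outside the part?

infill

At z = 8.88 mm: the r=11.5 sphere contributes a regular 16-gon of circumradius √(11.5²−2.62²) = 11.198; the 22.5×23 cube at (15, 0) contributes its full rectangle; Taking the union: the 2 present regions are separate (no shared area or edge), so areas and boundary lengths simply add and each stays a separate island — 2 connected regions. Overall, the cross-section has 2 separate islands. The nearest boundary edge runs (37.50, 23.00)→(37.50, 0.00); distance from the point to it = 0.90 mm. (Shell/infill is judged within the island containing the point — the largest one.) The point is inside the cross-section and 0.90 mm from the nearest boundary — more than the 0.5 mm shell width (2 × 0.25), so it's in the infill interior.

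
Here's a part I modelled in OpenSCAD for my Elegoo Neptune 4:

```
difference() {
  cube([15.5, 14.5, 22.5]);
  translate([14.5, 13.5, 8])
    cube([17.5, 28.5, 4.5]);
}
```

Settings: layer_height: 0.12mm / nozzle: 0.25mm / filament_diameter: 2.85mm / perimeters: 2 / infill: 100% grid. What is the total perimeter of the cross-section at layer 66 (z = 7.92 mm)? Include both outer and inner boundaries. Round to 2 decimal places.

60.00 mm

At z = 7.92 mm: the 15.5×14.5 cube contributes its full rectangle (perimeter 60.00 mm); the cube at (14.5, 13.5) is not intersected at this z (z outside [8, 12.5]); After the difference (first − rest): none of the subtracted shapes is present at this height, so the 15.5×14.5 cube is unchanged — boundary = 60.00 mm. Overall, the cross-section is a single solid region. Total boundary length (outer) = 60.00 mm.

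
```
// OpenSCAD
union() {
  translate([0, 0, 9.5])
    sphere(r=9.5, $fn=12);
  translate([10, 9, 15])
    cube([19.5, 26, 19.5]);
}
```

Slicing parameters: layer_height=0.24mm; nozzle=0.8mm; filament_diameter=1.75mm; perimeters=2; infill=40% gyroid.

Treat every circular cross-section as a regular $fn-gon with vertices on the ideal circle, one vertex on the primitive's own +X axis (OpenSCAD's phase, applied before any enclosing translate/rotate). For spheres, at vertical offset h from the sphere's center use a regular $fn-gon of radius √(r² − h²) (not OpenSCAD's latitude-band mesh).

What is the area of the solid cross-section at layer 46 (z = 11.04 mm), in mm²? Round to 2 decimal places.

263.64 mm²

At z = 11.04 mm: the sphere: section is a regular 12-gon, circumradius = √(r²−h²) = √(9.5²−1.54²) = 9.374 (area = (12/2)·9.374²·sin(360°/12) = 263.64 mm²); the cube at (10, 9) is absent (z outside [15, 34.5]); Taking the union: only the r=9.5 sphere is present, so the union is just that shape — area = 263.64 mm². Overall, the cross-section is a single solid region. Net area = 263.64 mm².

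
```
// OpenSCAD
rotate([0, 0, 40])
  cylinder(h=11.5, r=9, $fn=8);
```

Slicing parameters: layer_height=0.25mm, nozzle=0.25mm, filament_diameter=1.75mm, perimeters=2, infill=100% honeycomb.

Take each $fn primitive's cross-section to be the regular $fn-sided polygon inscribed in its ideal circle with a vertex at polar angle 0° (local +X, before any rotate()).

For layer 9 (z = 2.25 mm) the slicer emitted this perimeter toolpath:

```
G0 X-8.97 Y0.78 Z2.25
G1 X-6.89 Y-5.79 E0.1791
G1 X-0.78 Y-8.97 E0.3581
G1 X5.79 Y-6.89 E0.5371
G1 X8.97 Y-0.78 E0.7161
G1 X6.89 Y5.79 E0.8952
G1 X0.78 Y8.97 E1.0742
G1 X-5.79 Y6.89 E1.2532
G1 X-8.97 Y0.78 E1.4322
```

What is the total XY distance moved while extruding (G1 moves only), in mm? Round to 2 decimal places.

Sum the Euclidean lengths of each G1 segment: total = 55.12 mm.

55.12 mm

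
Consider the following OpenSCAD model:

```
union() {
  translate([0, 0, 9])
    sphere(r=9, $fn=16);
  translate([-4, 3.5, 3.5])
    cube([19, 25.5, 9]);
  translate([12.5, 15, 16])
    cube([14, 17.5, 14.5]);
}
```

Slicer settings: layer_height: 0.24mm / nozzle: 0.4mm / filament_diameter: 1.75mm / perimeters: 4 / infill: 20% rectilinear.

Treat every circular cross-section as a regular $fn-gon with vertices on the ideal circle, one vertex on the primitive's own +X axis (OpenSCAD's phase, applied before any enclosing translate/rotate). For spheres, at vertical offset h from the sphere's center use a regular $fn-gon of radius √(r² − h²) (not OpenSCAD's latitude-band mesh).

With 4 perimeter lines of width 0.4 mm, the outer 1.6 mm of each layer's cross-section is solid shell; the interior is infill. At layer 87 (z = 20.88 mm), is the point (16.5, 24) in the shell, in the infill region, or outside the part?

infill

At z = 20.88 mm: the sphere does not reach this height (|z−center|=11.880 > r=9); the cube at (-4, 3.5) is not intersected at this z (z outside [3.5, 12.5]); the 14×17.5 cube at (12.5, 15) contributes its full rectangle; Combining (union): only the 14×17.5 cube at (12.5, 15) is present, so the union is just that shape — 1 connected region. Overall, the cross-section is a single solid region. The nearest boundary edge runs (12.50, 32.50)→(12.50, 15.00); distance from the point to it = 4.00 mm. The point is inside the cross-section and 4.00 mm from the nearest boundary — more than the 1.6 mm shell width (4 × 0.4), so it's in the infill interior.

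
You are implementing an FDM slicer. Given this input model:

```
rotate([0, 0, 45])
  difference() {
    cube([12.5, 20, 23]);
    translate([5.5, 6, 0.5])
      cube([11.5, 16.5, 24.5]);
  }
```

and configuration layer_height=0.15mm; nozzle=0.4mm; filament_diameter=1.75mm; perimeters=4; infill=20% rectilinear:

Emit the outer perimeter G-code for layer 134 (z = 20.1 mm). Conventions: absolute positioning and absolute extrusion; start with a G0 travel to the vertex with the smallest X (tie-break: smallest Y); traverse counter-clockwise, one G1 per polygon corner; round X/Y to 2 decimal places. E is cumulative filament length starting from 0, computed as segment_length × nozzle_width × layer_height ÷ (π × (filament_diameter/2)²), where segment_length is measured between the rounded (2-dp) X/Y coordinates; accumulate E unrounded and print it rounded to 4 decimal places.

At z = 20.1 mm: the cube is present — its section is the full 12.5×20 rectangle; the 11.5×16.5 cube at (5.5, 6) contributes its full rectangle; Taking the first minus the rest: starting from the 12.5×20 cube, the 11.5×16.5 cube at (5.5, 6) partially overlaps it — only the 98.00 mm² overlap (of its 189.75 mm²) is removed, clipping the outline — 1 connected region; (rotated 45° about Z; rotation is an isometry so areas/perimeters/island counts are preserved). The outline is a single polygon with 6 vertices. Extrusion per mm of travel: 0.4 × 0.15 / (π × 0.875²) = 0.024945. Accumulating E over each segment gives final E = 1.6214.

G0 X-14.14 Y14.14 Z20.10
G1 X0.00 Y0.00 E0.4988
G1 X8.84 Y8.84 E0.8107
G1 X4.60 Y13.08 E0.9603
G1 X-0.35 Y8.13 E1.1349
G1 X-10.25 Y18.03 E1.4841
G1 X-14.14 Y14.14 E1.6214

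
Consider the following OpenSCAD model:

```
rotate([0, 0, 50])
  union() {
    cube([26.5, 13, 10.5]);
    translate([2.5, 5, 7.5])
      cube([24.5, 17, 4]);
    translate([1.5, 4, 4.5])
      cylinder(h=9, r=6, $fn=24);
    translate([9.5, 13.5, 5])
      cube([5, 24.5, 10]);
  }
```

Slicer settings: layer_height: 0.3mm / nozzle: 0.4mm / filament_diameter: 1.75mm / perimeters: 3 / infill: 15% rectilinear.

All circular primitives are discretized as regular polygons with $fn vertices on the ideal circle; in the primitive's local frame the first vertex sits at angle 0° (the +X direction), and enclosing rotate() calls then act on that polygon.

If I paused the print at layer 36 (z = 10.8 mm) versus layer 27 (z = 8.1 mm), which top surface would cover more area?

layer 27 (z = 8.1 mm)

Layer 36 (z = 10.8): the cube is not intersected at this z (z outside [0, 10.5]); the 24.5×17 cube at (2.5, 5) contributes its full rectangle (area 416.50 mm²); the cylinder at (1.5, 4): section is a regular 24-gon, circumradius r=6 (area = (24/2)·6.000²·sin(360°/24) = 111.81 mm²); the 5×24.5 cube at (9.5, 13.5) contributes its full rectangle (area 122.50 mm²); Merging all regions: the regions partially overlap — summed areas 650.81 mm² minus the doubly-counted overlap 59.58 mm² gives 591.23 mm² — area = 591.23 mm²; (rotated 50° about Z; rotation is an isometry so areas/perimeters/island counts are preserved). So its area = 591.23 mm². Layer 27 (z = 8.1): the 26.5×13 cube contributes its full rectangle (area 344.50 mm²); the cube at (2.5, 5) is present — its section is the full 24.5×17 rectangle (area 416.50 mm²); the r=6 cylinder at (1.5, 4) gives a regular 24-gon of circumradius 6 (constant along its height) (area = (24/2)·6.000²·sin(360°/24) = 111.81 mm²); the 5×24.5 cube at (9.5, 13.5) contributes its full rectangle (area 122.50 mm²); Merging all regions: the regions partially overlap — summed areas 995.31 mm² minus the doubly-counted overlap 299.23 mm² gives 696.08 mm² — area = 696.08 mm²; (rotated 50° about Z; rotation is an isometry so areas/perimeters/island counts are preserved). So its area = 696.08 mm². Layer 27 is larger (696.08 vs 591.23 mm²).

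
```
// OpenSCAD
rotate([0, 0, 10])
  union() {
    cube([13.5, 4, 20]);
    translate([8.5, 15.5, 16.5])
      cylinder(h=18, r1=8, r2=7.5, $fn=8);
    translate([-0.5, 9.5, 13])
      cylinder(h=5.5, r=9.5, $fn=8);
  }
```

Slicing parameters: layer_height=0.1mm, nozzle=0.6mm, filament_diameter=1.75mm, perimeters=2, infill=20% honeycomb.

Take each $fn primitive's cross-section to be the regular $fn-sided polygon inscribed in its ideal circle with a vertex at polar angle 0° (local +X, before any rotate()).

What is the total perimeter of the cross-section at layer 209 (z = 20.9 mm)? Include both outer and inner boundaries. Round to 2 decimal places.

At z = 20.9 mm: the cube does not reach this height (z outside [0, 20]); the cone at (8.5, 15.5): at t=0.244 of its height the radius interpolates to r₁+(r₂−r₁)t = 7.878, giving a regular 8-gon of that circumradius (perimeter = 2·8·7.878·sin(180°/8) = 48.24 mm); the cylinder at (-0.5, 9.5) is absent (z outside [13, 18.5]); Combining (union): only the cone at (8.5, 15.5) is present, so the union is just that shape — boundary = 48.24 mm; (whole slice rotated 10° about Z — lengths, areas and connectivity unchanged). Overall, the cross-section is a single solid region. Total boundary length (outer) = 48.24 mm.

48.24 mm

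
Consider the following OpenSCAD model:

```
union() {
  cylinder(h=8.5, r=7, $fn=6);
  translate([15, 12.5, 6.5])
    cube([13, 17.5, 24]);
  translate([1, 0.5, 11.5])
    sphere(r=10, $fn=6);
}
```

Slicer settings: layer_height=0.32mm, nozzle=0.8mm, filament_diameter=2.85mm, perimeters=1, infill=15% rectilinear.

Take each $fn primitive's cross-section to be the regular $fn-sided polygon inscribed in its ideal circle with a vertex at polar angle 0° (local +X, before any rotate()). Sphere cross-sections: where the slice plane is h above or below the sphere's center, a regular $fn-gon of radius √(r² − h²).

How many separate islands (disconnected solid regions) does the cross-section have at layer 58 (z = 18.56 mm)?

2

At z = 18.56 mm: the cylinder is not intersected at this z (z outside [0, 8.5]); the cube at (15, 12.5) (footprint 13×17.5) is included at this height; the sphere at (1, 0.5): section is a regular 6-gon, circumradius = √(r²−h²) = √(10²−7.06²) = 7.082; Merging all regions: the 2 present regions are separate (no shared area or edge), so areas and boundary lengths simply add and each stays a separate island — 2 connected regions. Overall, the cross-section has 2 separate islands. Island count = 2.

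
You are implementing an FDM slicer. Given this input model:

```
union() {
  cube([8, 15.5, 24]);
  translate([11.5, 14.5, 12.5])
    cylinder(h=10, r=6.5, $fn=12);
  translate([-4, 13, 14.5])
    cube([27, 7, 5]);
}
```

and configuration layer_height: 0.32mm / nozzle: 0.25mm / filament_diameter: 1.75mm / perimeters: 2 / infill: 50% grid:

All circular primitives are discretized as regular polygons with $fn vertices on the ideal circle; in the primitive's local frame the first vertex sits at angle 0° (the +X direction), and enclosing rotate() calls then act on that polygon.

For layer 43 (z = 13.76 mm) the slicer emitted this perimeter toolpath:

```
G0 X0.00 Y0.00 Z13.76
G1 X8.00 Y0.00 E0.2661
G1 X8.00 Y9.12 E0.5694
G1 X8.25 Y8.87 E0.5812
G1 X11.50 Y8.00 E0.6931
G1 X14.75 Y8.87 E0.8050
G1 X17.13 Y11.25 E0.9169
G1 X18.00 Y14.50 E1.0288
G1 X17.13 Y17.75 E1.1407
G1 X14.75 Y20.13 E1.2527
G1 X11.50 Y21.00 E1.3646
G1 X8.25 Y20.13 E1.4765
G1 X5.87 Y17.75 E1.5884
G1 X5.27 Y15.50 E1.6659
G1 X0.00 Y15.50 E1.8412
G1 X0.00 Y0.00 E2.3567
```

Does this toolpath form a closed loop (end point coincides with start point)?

Start point (G0): (0.00, 0.00). End point (last G1): the path returns to the start — closed.

yes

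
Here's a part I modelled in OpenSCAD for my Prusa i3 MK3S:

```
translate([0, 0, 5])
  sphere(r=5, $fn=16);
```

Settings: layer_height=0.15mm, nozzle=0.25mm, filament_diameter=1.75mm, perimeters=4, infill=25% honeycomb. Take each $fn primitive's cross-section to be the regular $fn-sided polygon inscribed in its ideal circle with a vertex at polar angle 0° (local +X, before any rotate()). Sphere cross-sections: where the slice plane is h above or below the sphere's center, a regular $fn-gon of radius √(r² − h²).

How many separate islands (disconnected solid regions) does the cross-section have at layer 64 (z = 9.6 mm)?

At z = 9.6 mm: the r=5 sphere slices to a regular 16-gon of circumradius 1.960 (√(r²−h²) with h=4.6 from center). Overall, the cross-section is a single solid region. Island count = 1.

1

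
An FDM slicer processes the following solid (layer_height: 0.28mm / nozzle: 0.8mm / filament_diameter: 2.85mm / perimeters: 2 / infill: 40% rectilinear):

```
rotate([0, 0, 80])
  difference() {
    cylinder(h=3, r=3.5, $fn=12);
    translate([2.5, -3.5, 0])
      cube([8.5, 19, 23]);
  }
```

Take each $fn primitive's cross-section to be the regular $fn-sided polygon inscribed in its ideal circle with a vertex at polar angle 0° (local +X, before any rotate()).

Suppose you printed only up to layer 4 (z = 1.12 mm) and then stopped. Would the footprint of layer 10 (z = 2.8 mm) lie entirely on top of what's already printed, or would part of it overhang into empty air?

entirely on top

Compare the two slices. At z = 1.12: the r=3.5 cylinder contributes a regular 12-gon of circumradius 3.5 (area = (12/2)·3.500²·sin(360°/12) = 36.75 mm²); the cube at (2.5, -3.5) (footprint 8.5×19) is included at this height (area 161.50 mm²); After the difference (first − rest): starting from the r=3.5 cylinder (36.75 mm²), the 8.5×19 cube at (2.5, -3.5) partially overlaps it — only the 2.96 mm² overlap (of its 161.50 mm²) is removed, clipping the outline — area = 33.79 mm²; (rotated 80° about Z; rotation is an isometry so areas/perimeters/island counts are preserved). At z = 2.8: the cylinder: section is a regular 12-gon, circumradius r=3.5 (area = (12/2)·3.500²·sin(360°/12) = 36.75 mm²); the cube at (2.5, -3.5) (footprint 8.5×19) is included at this height (area 161.50 mm²); After the difference (first − rest): starting from the r=3.5 cylinder (36.75 mm²), the 8.5×19 cube at (2.5, -3.5) partially overlaps it — only the 2.96 mm² overlap (of its 161.50 mm²) is removed, clipping the outline — area = 33.79 mm²; (rotated 80° about Z; rotation is an isometry so areas/perimeters/island counts are preserved). Checking containment: the cross-section at z = 2.8 is a subset of the cross-section at z = 1.12.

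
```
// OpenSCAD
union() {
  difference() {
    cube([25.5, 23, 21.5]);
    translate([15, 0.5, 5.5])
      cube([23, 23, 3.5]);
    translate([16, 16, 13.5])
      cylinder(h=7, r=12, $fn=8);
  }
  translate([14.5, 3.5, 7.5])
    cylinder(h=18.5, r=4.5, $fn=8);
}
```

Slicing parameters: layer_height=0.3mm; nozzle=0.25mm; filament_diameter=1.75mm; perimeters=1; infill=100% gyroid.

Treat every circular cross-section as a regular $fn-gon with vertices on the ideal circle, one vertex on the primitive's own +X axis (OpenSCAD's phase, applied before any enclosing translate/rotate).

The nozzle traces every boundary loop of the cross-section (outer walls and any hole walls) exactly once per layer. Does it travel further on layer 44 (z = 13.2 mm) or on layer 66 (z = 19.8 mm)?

layer 66 (z = 19.8 mm)

Layer 44 (z = 13.2): the 25.5×23 cube contributes its full rectangle (perimeter 97.00 mm); the cube at (15, 0.5) is not intersected at this z (z outside [5.5, 9]); the cylinder at (16, 16) is not intersected at this z (z outside [13.5, 20.5]); After the difference (first − rest): none of the subtracted shapes is present at this height, so the 25.5×23 cube is unchanged — boundary = 97.00 mm; the cylinder at (14.5, 3.5): section is a regular 8-gon, circumradius r=4.5 (perimeter = 2·8·4.500·sin(180°/8) = 27.55 mm); Combining (union): the regions partially overlap (shared area 54.86 mm²), so the edge portions inside another operand are dropped and the merged outline is re-measured after clipping — boundary = 97.40 mm. So its perimeter = 97.40 mm. Layer 66 (z = 19.8): the cube is present — its section is the full 25.5×23 rectangle (perimeter 97.00 mm); the cube at (15, 0.5) is not intersected at this z (z outside [5.5, 9]); the r=12 cylinder at (16, 16) gives a regular 8-gon of circumradius 12 (constant along its height) (perimeter = 2·8·12.000·sin(180°/8) = 73.48 mm); Subtracting the remaining from the first: starting from the 25.5×23 cube, the r=12 cylinder at (16, 16) partially overlaps it — only the 336.26 mm² overlap (of its 407.29 mm²) is removed, clipping the outline — boundary = 105.55 mm; the r=4.5 cylinder at (14.5, 3.5) gives a regular 8-gon of circumradius 4.5 (constant along its height) (perimeter = 2·8·4.500·sin(180°/8) = 27.55 mm); Merging all regions: the regions partially overlap (shared area 37.93 mm²), so the edge portions inside another operand are dropped and the merged outline is re-measured after clipping — boundary = 107.43 mm. So its perimeter = 107.43 mm. Layer 66 is larger (107.43 vs 97.40 mm).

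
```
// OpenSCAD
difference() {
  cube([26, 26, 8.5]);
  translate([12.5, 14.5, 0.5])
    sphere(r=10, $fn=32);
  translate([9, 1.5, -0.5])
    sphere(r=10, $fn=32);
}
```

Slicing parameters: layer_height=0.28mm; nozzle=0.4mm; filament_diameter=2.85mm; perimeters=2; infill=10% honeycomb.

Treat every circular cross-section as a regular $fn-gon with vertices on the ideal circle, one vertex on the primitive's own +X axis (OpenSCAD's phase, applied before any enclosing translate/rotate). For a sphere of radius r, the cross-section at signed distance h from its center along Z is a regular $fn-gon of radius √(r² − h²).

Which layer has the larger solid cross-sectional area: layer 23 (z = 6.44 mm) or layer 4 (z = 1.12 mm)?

layer 23 (z = 6.44 mm)

Layer 23 (z = 6.44): the cube is present — its section is the full 26×26 rectangle (area 676.00 mm²); the r=10 sphere at (12.5, 14.5) slices to a regular 32-gon of circumradius 8.045 (√(r²−h²) with h=5.94 from center) (area = (32/2)·8.045²·sin(360°/32) = 202.01 mm²); the r=10 sphere at (9, 1.5) contributes a regular 32-gon of circumradius √(10²−6.94²) = 7.200 (area = (32/2)·7.200²·sin(360°/32) = 161.80 mm²); Taking the first minus the rest: starting from the 26×26 cube (676.00 mm²), the r=10 sphere at (12.5, 14.5) lies wholly inside it (removes its full 202.01 mm² and its 50.46 mm outline becomes a hole wall); the r=10 sphere at (9, 1.5) partially overlaps it — only the 94.06 mm² overlap (of its 161.80 mm²) is removed, clipping the outline — area = 379.93 mm². So its area = 379.93 mm². Layer 4 (z = 1.12): the 26×26 cube contributes its full rectangle (area 676.00 mm²); the sphere at (12.5, 14.5): section is a regular 32-gon, circumradius = √(r²−h²) = √(10²−0.62²) = 9.981 (area = (32/2)·9.981²·sin(360°/32) = 310.94 mm²); the sphere at (9, 1.5): section is a regular 32-gon, circumradius = √(r²−h²) = √(10²−1.62²) = 9.868 (area = (32/2)·9.868²·sin(360°/32) = 303.95 mm²); Taking the first minus the rest: starting from the 26×26 cube (676.00 mm²), the r=10 sphere at (12.5, 14.5) lies wholly inside it (removes its full 310.94 mm² and its 62.61 mm outline becomes a hole wall); the r=10 sphere at (9, 1.5) partially overlaps it — only the 114.58 mm² overlap (of its 303.95 mm²) is removed, clipping the outline — area = 250.48 mm². So its area = 250.48 mm². Layer 23 is larger (379.93 vs 250.48 mm²).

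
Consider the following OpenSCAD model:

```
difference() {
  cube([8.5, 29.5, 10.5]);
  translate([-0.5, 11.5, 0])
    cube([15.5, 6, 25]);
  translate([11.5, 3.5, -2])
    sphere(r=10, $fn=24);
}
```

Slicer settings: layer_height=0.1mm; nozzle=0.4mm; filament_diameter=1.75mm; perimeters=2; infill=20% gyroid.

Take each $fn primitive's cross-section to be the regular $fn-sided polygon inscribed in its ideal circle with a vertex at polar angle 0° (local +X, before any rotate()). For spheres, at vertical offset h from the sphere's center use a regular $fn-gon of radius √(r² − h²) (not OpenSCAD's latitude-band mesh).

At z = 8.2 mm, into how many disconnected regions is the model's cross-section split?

2

At z = 8.2 mm: the cube (footprint 8.5×29.5) is included at this height; the cube at (-0.5, 11.5) (footprint 15.5×6) is included at this height; the sphere at (11.5, 3.5) is absent (|z−center|=10.200 > r=10); Subtracting the remaining from the first: starting from the 8.5×29.5 cube, the 15.5×6 cube at (-0.5, 11.5) partially overlaps it — only the 51.00 mm² overlap (of its 93.00 mm²) is removed, clipping the outline — 2 connected regions. The result has 2 disconnected regions.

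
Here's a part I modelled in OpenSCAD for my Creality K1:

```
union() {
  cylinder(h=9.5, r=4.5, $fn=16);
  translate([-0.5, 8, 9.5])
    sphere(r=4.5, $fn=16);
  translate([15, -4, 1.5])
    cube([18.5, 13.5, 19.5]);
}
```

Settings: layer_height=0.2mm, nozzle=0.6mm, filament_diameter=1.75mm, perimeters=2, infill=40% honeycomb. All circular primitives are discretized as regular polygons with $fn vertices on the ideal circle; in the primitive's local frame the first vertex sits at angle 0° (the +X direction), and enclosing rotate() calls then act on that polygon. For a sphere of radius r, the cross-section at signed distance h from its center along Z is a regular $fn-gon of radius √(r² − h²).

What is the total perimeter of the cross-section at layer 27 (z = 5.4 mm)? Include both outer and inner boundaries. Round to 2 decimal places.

103.67 mm

At z = 5.4 mm: the r=4.5 cylinder gives a regular 16-gon of circumradius 4.5 (constant along its height) (perimeter = 2·16·4.500·sin(180°/16) = 28.09 mm); the r=4.5 sphere at (-0.5, 8) contributes a regular 16-gon of circumradius √(4.5²−4.1²) = 1.855 (perimeter = 2·16·1.855·sin(180°/16) = 11.58 mm); the cube at (15, -4) is present — its section is the full 18.5×13.5 rectangle (perimeter 64.00 mm); Taking the union: the 3 present regions are separate (no shared area or edge), so areas and boundary lengths simply add and each stays a separate island — boundary = 103.67 mm. Overall, the cross-section has 3 separate islands. Total boundary length (outer) = 103.67 mm.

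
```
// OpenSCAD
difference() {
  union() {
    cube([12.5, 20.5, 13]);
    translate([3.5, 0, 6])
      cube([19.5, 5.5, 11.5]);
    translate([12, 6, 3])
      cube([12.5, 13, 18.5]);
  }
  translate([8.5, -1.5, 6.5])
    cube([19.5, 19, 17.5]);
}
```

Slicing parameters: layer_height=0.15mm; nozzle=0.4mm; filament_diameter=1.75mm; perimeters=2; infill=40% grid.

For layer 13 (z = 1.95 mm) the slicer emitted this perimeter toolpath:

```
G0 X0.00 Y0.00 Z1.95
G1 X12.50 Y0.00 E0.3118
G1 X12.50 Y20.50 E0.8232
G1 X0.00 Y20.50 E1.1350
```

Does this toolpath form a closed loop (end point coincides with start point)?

no

Start point (G0): (0.00, 0.00). End point (last G1): the path does not return to the start — open.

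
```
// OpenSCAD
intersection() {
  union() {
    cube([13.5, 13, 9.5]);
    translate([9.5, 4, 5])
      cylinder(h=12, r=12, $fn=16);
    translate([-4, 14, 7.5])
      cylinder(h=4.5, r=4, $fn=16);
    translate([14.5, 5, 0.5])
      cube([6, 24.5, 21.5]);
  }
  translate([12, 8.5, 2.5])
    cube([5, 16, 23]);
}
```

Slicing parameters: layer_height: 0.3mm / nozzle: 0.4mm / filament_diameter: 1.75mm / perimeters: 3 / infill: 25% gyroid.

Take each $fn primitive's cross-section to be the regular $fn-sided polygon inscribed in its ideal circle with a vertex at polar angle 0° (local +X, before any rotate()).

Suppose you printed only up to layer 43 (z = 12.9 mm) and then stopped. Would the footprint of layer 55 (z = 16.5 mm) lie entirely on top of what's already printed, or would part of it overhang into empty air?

Compare the two slices. At z = 12.9: the cube does not reach this height (z outside [0, 9.5]); the cylinder at (9.5, 4): section is a regular 16-gon, circumradius r=12 (area = (16/2)·12.000²·sin(360°/16) = 440.85 mm²); the cylinder at (-4, 14) does not reach this height (z outside [7.5, 12]); the cube at (14.5, 5) is present — its section is the full 6×24.5 rectangle (area 147.00 mm²); Merging all regions: the regions partially overlap — summed areas 587.85 mm² minus the doubly-counted overlap 44.24 mm² gives 543.61 mm² — area = 543.61 mm²; the cube at (12, 8.5) (footprint 5×16) is included at this height (area 80.00 mm²); After intersecting: the 5×16 cube at (12, 8.5) partially overlaps the result so far; clipping to the common part keeps 56.85 mm² — area = 56.85 mm². At z = 16.5: the cube is absent (z outside [0, 9.5]); the r=12 cylinder at (9.5, 4) gives a regular 16-gon of circumradius 12 (constant along its height) (area = (16/2)·12.000²·sin(360°/16) = 440.85 mm²); the cylinder at (-4, 14) is not intersected at this z (z outside [7.5, 12]); the 6×24.5 cube at (14.5, 5) contributes its full rectangle (area 147.00 mm²); Combining (union): the regions partially overlap — summed areas 587.85 mm² minus the doubly-counted overlap 44.24 mm² gives 543.61 mm² — area = 543.61 mm²; the cube at (12, 8.5) (footprint 5×16) is included at this height (area 80.00 mm²); Taking the intersection: the 5×16 cube at (12, 8.5) partially overlaps that combined region; clipping to the common part keeps 56.85 mm² — area = 56.85 mm². Checking containment: the cross-section at z = 16.5 is a subset of the cross-section at z = 12.9.

entirely on top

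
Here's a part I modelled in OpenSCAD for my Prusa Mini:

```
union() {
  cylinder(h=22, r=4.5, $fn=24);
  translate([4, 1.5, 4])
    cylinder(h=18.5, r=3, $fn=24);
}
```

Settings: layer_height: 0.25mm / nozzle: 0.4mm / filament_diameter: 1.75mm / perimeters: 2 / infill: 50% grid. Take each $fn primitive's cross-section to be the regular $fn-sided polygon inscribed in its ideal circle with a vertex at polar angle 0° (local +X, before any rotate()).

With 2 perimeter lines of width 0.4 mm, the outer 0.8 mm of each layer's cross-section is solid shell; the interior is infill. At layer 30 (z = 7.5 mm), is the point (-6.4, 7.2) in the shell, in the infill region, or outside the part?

outside

At z = 7.5 mm: the cylinder: section is a regular 24-gon, circumradius r=4.5; the cylinder at (4, 1.5): section is a regular 24-gon, circumradius r=3; Merging all regions: the regions partially overlap (shared area 13.13 mm²), so overlapping operands fuse into one piece — 1 connected region. Overall, the cross-section is a single solid region. The nearest boundary edge runs (-3.90, 2.25)→(-3.18, 3.18); distance from the point to it = 5.15 mm. The point is not inside any of the regions above, so it lies outside the cross-section (5.15 mm from the nearest boundary).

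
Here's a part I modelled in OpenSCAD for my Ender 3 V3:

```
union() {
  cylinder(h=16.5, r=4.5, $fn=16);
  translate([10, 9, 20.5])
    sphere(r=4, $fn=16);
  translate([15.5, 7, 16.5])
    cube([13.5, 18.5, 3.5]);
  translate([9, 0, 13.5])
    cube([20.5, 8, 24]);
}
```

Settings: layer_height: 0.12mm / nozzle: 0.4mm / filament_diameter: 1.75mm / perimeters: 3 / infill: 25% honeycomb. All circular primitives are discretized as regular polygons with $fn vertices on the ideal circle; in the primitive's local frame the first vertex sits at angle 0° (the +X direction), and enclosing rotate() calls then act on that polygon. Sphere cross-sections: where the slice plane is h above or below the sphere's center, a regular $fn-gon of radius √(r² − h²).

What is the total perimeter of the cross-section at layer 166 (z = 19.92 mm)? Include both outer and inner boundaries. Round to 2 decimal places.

At z = 19.92 mm: the cylinder is absent (z outside [0, 16.5]); the r=4 sphere at (10, 9) contributes a regular 16-gon of circumradius √(4²−0.58²) = 3.958 (perimeter = 2·16·3.958·sin(180°/16) = 24.71 mm); the 13.5×18.5 cube at (15.5, 7) contributes its full rectangle (perimeter 64.00 mm); the cube at (9, 0) is present — its section is the full 20.5×8 rectangle (perimeter 57.00 mm); Taking the union: the regions partially overlap (shared area 24.49 mm²), so the edge portions inside another operand are dropped and the merged outline is re-measured after clipping — boundary = 103.01 mm. Overall, the cross-section is a single solid region. Total boundary length (outer) = 103.01 mm.

103.01 mm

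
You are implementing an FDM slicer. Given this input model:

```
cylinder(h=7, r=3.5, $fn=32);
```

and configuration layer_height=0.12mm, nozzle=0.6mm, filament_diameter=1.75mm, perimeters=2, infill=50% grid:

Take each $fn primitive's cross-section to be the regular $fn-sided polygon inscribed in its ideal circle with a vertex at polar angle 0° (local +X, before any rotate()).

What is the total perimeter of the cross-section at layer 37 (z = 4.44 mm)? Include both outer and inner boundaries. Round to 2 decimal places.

At z = 4.44 mm: the r=3.5 cylinder contributes a regular 32-gon of circumradius 3.5 (perimeter = 2·32·3.500·sin(180°/32) = 21.96 mm). Overall, the cross-section is a single solid region. Total boundary length (outer) = 21.96 mm.

21.96 mm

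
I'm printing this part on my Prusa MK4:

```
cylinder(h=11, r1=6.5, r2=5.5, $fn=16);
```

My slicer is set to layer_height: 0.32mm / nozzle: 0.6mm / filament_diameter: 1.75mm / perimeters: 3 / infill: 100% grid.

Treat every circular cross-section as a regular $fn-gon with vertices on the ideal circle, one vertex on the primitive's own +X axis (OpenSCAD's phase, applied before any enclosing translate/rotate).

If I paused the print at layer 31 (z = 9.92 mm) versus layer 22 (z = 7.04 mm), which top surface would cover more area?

Layer 31 (z = 9.92): the cone: at t=0.902 of its height the radius interpolates to r₁+(r₂−r₁)t = 5.598, giving a regular 16-gon of that circumradius (area = (16/2)·5.598²·sin(360°/16) = 95.95 mm²). So its area = 95.95 mm². Layer 22 (z = 7.04): the cone contributes a regular 16-gon of circumradius 5.860 (interpolated between r1=6.5 and r2=5.5 at t=0.640) (area = (16/2)·5.860²·sin(360°/16) = 105.13 mm²). So its area = 105.13 mm². Layer 22 is larger (105.13 vs 95.95 mm²).

layer 22 (z = 7.04 mm)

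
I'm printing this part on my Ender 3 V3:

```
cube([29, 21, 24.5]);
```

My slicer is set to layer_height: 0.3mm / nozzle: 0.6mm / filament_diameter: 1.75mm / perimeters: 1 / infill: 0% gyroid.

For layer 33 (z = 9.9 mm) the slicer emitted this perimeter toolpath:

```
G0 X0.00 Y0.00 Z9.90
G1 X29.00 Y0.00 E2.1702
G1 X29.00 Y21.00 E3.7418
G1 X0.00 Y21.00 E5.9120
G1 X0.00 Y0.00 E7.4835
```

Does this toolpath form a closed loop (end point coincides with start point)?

Start point (G0): (0.00, 0.00). End point (last G1): the path returns to the start — closed.

yes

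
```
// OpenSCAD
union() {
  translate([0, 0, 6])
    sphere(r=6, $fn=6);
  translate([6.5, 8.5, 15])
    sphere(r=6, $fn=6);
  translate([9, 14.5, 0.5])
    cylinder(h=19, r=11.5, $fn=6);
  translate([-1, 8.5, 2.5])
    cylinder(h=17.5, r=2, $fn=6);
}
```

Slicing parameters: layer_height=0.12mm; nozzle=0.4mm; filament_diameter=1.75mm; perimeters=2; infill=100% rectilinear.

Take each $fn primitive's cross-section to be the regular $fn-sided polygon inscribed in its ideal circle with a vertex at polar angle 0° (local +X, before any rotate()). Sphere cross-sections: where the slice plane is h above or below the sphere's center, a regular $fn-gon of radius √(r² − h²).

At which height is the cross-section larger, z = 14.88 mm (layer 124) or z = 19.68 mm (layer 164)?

layer 124 (z = 14.88 mm)

Layer 124 (z = 14.88): the sphere does not reach this height (|z−center|=8.880 > r=6); the sphere at (6.5, 8.5): section is a regular 6-gon, circumradius = √(r²−h²) = √(6²−0.12²) = 5.999 (area = (6/2)·5.999²·sin(360°/6) = 93.49 mm²); the cylinder at (9, 14.5): section is a regular 6-gon, circumradius r=11.5 (area = (6/2)·11.500²·sin(360°/6) = 343.60 mm²); the r=2 cylinder at (-1, 8.5) gives a regular 6-gon of circumradius 2 (constant along its height) (area = (6/2)·2.000²·sin(360°/6) = 10.39 mm²); Taking the union: the regions partially overlap — summed areas 447.48 mm² minus the doubly-counted overlap 83.54 mm² gives 363.95 mm² — area = 363.95 mm². So its area = 363.95 mm². Layer 164 (z = 19.68): the sphere is absent (|z−center|=13.680 > r=6); the r=6 sphere at (6.5, 8.5) slices to a regular 6-gon of circumradius 3.755 (√(r²−h²) with h=4.68 from center) (area = (6/2)·3.755²·sin(360°/6) = 36.63 mm²); the cylinder at (9, 14.5) does not reach this height (z outside [0.5, 19.5]); the r=2 cylinder at (-1, 8.5) gives a regular 6-gon of circumradius 2 (constant along its height) (area = (6/2)·2.000²·sin(360°/6) = 10.39 mm²); Taking the union: the 2 present regions are separate (no shared area or edge), so areas and boundary lengths simply add and each stays a separate island — area = 47.02 mm². So its area = 47.02 mm². Layer 124 is larger (363.95 vs 47.02 mm²).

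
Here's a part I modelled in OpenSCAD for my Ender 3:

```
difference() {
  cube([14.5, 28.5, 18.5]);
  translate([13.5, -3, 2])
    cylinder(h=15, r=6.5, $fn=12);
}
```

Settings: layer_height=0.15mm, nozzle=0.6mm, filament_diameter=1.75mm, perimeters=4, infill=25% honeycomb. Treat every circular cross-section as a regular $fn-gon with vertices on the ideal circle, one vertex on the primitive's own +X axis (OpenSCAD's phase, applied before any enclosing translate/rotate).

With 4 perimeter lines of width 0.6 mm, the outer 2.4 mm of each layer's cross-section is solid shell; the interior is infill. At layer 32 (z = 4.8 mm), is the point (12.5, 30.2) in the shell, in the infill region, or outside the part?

outside

At z = 4.8 mm: the cube is present — its section is the full 14.5×28.5 rectangle; the r=6.5 cylinder at (13.5, -3) gives a regular 12-gon of circumradius 6.5 (constant along its height); Subtracting the remaining from the first: starting from the 14.5×28.5 cube, the r=6.5 cylinder at (13.5, -3) partially overlaps it — only the 16.76 mm² overlap (of its 126.75 mm²) is removed, clipping the outline — 1 connected region. Overall, the cross-section is a single solid region. The nearest boundary edge runs (0.00, 28.50)→(14.50, 28.50); distance from the point to it = 1.70 mm. The point is not inside any of the regions above, so it lies outside the cross-section (1.70 mm from the nearest boundary).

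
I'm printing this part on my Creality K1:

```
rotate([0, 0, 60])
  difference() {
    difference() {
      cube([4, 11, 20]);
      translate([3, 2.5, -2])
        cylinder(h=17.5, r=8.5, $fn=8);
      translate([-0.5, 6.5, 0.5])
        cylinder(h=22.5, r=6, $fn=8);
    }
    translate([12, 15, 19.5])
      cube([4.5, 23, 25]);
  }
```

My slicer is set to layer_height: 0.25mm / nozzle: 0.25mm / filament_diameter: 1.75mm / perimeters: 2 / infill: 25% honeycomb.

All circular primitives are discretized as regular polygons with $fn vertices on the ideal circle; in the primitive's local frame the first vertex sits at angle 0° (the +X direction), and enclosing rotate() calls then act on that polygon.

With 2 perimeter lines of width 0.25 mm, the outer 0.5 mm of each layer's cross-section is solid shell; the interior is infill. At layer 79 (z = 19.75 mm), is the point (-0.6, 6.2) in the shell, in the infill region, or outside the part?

At z = 19.75 mm: the cube is present — its section is the full 4×11 rectangle; the cylinder at (3, 2.5) is not intersected at this z (z outside [-2, 15.5]); the r=6 cylinder at (-0.5, 6.5) gives a regular 8-gon of circumradius 6 (constant along its height); Subtracting the remaining from the first: starting from the 4×11 cube, the r=6 cylinder at (-0.5, 6.5) partially overlaps it — only the 37.57 mm² overlap (of its 101.82 mm²) is removed, clipping the outline — 2 connected regions; the 4.5×23 cube at (12, 15) contributes its full rectangle; After the difference (first − rest): starting from the result so far, the 4.5×23 cube at (12, 15) misses the remaining region (no effect) — 2 connected regions; (rotated 60° about Z; rotation is an isometry so areas/perimeters/island counts are preserved). Overall, the cross-section has 2 separate islands. Undo the 60° rotation: the query point maps to (5.069, 3.620) in the un-rotated model frame. The nearest boundary edge runs (3.74, 2.26)→(4.00, 2.88); distance from the point to it = 1.30 mm. The point is not inside any of the regions above, so it lies outside the cross-section (1.30 mm from the nearest boundary).

outside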